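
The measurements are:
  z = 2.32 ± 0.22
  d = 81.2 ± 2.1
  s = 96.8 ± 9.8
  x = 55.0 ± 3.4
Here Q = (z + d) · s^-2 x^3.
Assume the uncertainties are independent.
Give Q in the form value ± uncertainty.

Let u = z + d = 83.5. δu = √(δz² + δd²) = √(0.0484 + 4.41) = 2.11, so δu/u = 0.0253.
Q is then a monomial in u, s, x:
δQ/Q = √((δu/u)² + (-2·δs/s)² + (3·δx/x)²) = √(0.000639 + 0.0410 + 0.0344) = 0.276
Q = 1480, so δQ = 0.276 × 1480 = 409.

1480 ± 409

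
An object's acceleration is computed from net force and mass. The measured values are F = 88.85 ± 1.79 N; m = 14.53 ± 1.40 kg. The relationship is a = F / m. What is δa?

0.602 m/s^2

a is a product of powers, so relative uncertainties combine in quadrature:
  (1·δF/F)² = (1×0.0201)² = 0.000406;  (-1·δm/m)² = (-1×0.0964)² = 0.00928
δa/a = √(0.00969) = 0.0984
a = 6.115 m/s^2, so δa = 0.0984 × 6.115 = 0.602 m/s^2.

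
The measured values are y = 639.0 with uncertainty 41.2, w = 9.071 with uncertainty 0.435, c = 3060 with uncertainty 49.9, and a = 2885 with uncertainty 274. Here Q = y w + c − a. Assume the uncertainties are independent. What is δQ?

Let p = y·w = 5796. δp/p = √((1·δy/y)² + (1·δw/w)²) = √(0.00416 + 0.00230) = 0.0804, so δp = 466.
Q = p + c − a: δQ = √(δp² + δc² + δa²) = √(2.17e+05 + 2490 + 75100) = 543

543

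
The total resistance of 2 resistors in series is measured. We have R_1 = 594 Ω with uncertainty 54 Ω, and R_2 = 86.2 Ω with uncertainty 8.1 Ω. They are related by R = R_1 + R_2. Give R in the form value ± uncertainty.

Absolute uncertainties add in quadrature for a linear combination:
  (δR_1)² = 2920;  (δR_2)² = 65.6
δR = √(2980) = 54.6 Ω
R = 680 Ω.

680 ± 54.6 Ω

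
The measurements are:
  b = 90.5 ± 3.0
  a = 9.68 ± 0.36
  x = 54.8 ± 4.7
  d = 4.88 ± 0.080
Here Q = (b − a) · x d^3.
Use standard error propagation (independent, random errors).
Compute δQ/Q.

Let u = b − a = 80.8. δu = √(δb² + δa²) = √(9.00 + 0.130) = 3.02, so δu/u = 0.0374.
Q is then a monomial in u, x, d:
δQ/Q = √((δu/u)² + (1·δx/x)² + (3·δd/d)²) = √(0.00140 + 0.00736 + 0.00242) = 0.106

0.106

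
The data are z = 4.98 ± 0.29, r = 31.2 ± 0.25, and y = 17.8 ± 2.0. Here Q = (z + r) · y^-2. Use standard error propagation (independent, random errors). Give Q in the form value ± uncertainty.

Let u = z + r = 36.2. δu = √(δz² + δr²) = √(0.0841 + 0.0625) = 0.383, so δu/u = 0.0106.
Q is then a monomial in u, y:
δQ/Q = √((δu/u)² + (-2·δy/y)²) = √(0.000112 + 0.0505) = 0.225
Q = 0.114, so δQ = 0.225 × 0.114 = 0.0257.

0.114 ± 0.0257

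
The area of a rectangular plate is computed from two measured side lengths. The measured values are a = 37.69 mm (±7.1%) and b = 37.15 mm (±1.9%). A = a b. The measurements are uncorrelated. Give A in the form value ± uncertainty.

For a monomial A ∝ a, b, fractional errors add in quadrature:
  (1·δa/a)² = (1×0.0710)² = 0.00504;  (1·δb/b)² = (1×0.0190)² = 0.000361
δA/A = √(0.00540) = 0.0735
A = 1400 mm^2, so δA = 0.0735 × 1400 = 103 mm^2.

1400 ± 103 mm^2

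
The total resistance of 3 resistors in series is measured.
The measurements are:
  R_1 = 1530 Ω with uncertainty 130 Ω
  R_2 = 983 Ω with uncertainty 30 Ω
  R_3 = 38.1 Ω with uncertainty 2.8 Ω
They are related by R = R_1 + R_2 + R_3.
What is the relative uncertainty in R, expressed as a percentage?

5.23%

Each term contributes (cᵢ δxᵢ)² to (δR)²:
  (δR_1)² = 16900;  (δR_2)² = 900;  (δR_3)² = 7.84
δR = √(17800) = 133 Ω
R = 2550 Ω, so δR/R = 133/2550 = 0.0523.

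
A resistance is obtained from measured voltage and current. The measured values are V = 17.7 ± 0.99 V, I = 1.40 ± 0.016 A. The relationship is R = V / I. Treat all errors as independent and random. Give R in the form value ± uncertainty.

12.6 ± 0.722 Ω

Each factor contributes (exponent × relative error)² to (δR/R)²:
  (1·δV/V)² = (1×0.0559)² = 0.00313;  (-1·δI/I)² = (-1×0.0114)² = 0.000131
δR/R = √(0.00326) = 0.0571
R = 12.6 Ω, so δR = 0.0571 × 12.6 = 0.722 Ω.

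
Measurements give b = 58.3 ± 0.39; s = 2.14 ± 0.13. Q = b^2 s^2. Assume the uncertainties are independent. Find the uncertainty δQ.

Relative error in a monomial: (δQ/Q)² = Σ (nᵢ · δxᵢ/xᵢ)².
  (2·δb/b)² = (2×0.00669)² = 0.000179;  (2·δs/s)² = (2×0.0607)² = 0.0148
δQ/Q = √(0.0149) = 0.122
Q = 15600, so δQ = 0.122 × 15600 = 1900.

1900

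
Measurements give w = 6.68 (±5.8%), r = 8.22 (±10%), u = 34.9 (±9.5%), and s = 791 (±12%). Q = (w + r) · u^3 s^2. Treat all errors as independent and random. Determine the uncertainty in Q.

Let h = w + r = 14.9. δh = √(δw² + δr²) = √(0.150 + 0.676) = 0.909, so δh/h = 0.0610.
Q is then a monomial in h, u, s:
δQ/Q = √((δh/h)² + (3·δu/u)² + (2·δs/s)²) = √(0.00372 + 0.0812 + 0.0576) = 0.378
Q = 3.96e+11, so δQ = 0.378 × 3.96e+11 = 1.5e+11.

1.5e+11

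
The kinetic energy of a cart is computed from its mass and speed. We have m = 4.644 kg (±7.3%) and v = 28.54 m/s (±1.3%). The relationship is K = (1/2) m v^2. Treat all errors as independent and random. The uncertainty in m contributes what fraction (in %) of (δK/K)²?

(δK/K)² = (1·δm/m)² + (2·δv/v)²
  m term: (1×0.0730)² = 0.00533
  v term: (2×0.0130)² = 0.000676
Total = 0.00600. Share from m = 0.00533/0.00600 = 0.887.

88.7%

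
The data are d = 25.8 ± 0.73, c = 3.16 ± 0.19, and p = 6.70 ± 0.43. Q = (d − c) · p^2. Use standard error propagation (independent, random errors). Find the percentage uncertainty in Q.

Let u = d − c = 22.6. δu = √(δd² + δc²) = √(0.533 + 0.0361) = 0.754, so δu/u = 0.0333.
Q is then a monomial in u, p:
δQ/Q = √((δu/u)² + (2·δp/p)²) = √(0.00111 + 0.0165) = 0.133

13.3%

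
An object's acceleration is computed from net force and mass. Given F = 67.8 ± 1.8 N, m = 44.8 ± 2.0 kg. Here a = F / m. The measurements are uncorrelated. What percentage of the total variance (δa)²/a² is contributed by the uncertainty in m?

73.9%

(δa/a)² = (1·δF/F)² + (-1·δm/m)²
  F term: (1×0.0265)² = 0.000705
  m term: (-1×0.0446)² = 0.00199
Total = 0.00270. Share from m = 0.00199/0.00270 = 0.739.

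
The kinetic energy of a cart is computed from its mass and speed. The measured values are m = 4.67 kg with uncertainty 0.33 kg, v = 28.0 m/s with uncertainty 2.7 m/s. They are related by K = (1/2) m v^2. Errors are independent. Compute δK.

376 J

Each factor contributes (exponent × relative error)² to (δK/K)²:
  (1·δm/m)² = (1×0.0707)² = 0.00499;  (2·δv/v)² = (2×0.0964)² = 0.0372
δK/K = √(0.0422) = 0.205
K = 1830 J, so δK = 0.205 × 1830 = 376 J.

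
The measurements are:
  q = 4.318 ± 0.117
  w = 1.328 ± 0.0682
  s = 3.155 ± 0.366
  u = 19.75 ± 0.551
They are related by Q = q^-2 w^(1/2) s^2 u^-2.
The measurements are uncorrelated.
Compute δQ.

Each factor contributes (exponent × relative error)² to (δQ/Q)²:
  (-2·δq/q)² = (-2×0.0271)² = 0.00294;  (½·δw/w)² = (0.5×0.0514)² = 0.000659;  (2·δs/s)² = (2×0.116)² = 0.0538;  (-2·δu/u)² = (-2×0.0279)² = 0.00311
δQ/Q = √(0.0605) = 0.246
Q = 0.001577, so δQ = 0.246 × 0.001577 = 0.000388.

0.000388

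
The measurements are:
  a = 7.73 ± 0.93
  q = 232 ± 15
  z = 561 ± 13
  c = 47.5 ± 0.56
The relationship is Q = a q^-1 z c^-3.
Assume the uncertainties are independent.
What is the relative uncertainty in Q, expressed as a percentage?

Each factor contributes (exponent × relative error)² to (δQ/Q)²:
  (1·δa/a)² = (1×0.120)² = 0.0145;  (-1·δq/q)² = (-1×0.0647)² = 0.00418;  (1·δz/z)² = (1×0.0232)² = 0.000537;  (-3·δc/c)² = (-3×0.0118)² = 0.00125
δQ/Q = √(0.0204) = 0.143

14.3%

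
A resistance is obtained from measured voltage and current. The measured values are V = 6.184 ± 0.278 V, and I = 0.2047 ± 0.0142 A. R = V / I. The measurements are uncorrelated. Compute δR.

2.50 Ω

Since R is a product/quotient, work with relative uncertainties:
  (1·δV/V)² = (1×0.0450)² = 0.00202;  (-1·δI/I)² = (-1×0.0694)² = 0.00481
δR/R = √(0.00683) = 0.0827
R = 30.21 Ω, so δR = 0.0827 × 30.21 = 2.50 Ω.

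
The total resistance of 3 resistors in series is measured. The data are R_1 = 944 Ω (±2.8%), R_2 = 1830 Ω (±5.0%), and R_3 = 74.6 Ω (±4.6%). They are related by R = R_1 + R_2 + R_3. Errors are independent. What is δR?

R is a linear combination, so absolute uncertainties add in quadrature:
  (δR_1)² = 699;  (δR_2)² = 8370;  (δR_3)² = 11.8
δR = √(9080) = 95.3 Ω

95.3 Ω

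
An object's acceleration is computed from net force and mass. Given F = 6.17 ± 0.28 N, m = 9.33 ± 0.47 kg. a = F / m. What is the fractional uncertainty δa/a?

For a monomial a ∝ F, m^-1, fractional errors add in quadrature:
  (1·δF/F)² = (1×0.0454)² = 0.00206;  (-1·δm/m)² = (-1×0.0504)² = 0.00254
δa/a = √(0.00460) = 0.0678

0.0678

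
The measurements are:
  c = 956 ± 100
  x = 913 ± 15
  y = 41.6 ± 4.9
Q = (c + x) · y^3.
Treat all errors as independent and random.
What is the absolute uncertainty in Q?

Let u = c + x = 1870. δu = √(δc² + δx²) = √(10000 + 225) = 101, so δu/u = 0.0541.
Q is then a monomial in u, y:
δQ/Q = √((δu/u)² + (3·δy/y)²) = √(0.00293 + 0.125) = 0.357
Q = 1.35e+08, so δQ = 0.357 × 1.35e+08 = 4.81e+07.

4.81e+07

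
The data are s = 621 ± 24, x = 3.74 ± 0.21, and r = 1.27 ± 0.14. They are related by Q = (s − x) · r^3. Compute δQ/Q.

Let u = s − x = 617. δu = √(δs² + δx²) = √(576 + 0.0441) = 24.0, so δu/u = 0.0389.
Q is then a monomial in u, r:
δQ/Q = √((δu/u)² + (3·δr/r)²) = √(0.00151 + 0.109) = 0.333

0.333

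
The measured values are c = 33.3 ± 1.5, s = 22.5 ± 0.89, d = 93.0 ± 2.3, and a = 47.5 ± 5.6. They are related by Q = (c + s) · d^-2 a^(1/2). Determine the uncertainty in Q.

0.00369

Let u = c + s = 55.8. δu = √(δc² + δs²) = √(2.25 + 0.792) = 1.74, so δu/u = 0.0313.
Q is then a monomial in u, d, a:
δQ/Q = √((δu/u)² + (-2·δd/d)² + (½·δa/a)²) = √(0.000977 + 0.00245 + 0.00347) = 0.0831
Q = 0.0445, so δQ = 0.0831 × 0.0445 = 0.00369.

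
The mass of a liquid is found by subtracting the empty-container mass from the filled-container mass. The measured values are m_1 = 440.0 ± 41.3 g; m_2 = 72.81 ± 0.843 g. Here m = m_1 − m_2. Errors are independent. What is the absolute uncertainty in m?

41.3 g

Sums and differences: (δm)² = Σ (cᵢ δxᵢ)².
  (δm_1)² = 1710;  (δm_2)² = 0.711
δm = √(1710) = 41.3 g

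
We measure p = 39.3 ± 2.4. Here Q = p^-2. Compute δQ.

7.91e-05

Products/powers → add relative errors in quadrature, weighted by exponent:
  (-2·δp/p)² = (-2×0.0611)² = 0.0149
δQ/Q = √(0.0149) = 0.122
Q = 0.000647, so δQ = 0.122 × 0.000647 = 7.91e-05.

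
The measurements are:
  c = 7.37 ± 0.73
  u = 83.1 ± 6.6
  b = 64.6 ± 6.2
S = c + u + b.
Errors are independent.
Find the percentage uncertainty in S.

5.86%

For a sum/difference, combine absolute errors in quadrature:
  (δc)² = 0.533;  (δu)² = 43.6;  (δb)² = 38.4
δS = √(82.5) = 9.08
S = 155, so δS/S = 9.08/155 = 0.0586.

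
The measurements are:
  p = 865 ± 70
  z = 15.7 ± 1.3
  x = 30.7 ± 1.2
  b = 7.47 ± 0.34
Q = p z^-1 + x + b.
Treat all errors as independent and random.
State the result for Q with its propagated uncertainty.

93.3 ± 6.50

Let w = p·z^-1 = 55.1. δw/w = √((1·δp/p)² + (-1·δz/z)²) = √(0.00655 + 0.00686) = 0.116, so δw = 6.38.
Q = w + x + b: δQ = √(δw² + δx² + δb²) = √(40.7 + 1.44 + 0.116) = 6.50
Q = 93.3.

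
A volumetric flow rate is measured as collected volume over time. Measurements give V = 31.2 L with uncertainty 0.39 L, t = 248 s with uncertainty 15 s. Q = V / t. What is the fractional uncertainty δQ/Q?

0.0618

Each factor contributes (exponent × relative error)² to (δQ/Q)²:
  (1·δV/V)² = (1×0.0125)² = 0.000156;  (-1·δt/t)² = (-1×0.0605)² = 0.00366
δQ/Q = √(0.00381) = 0.0618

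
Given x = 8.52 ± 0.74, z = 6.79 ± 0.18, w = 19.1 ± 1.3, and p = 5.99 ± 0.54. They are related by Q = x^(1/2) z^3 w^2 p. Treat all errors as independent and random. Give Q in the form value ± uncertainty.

(2.00 ± 0.373) × 10^6

Products/powers → add relative errors in quadrature, weighted by exponent:
  (½·δx/x)² = (0.5×0.0869)² = 0.00189;  (3·δz/z)² = (3×0.0265)² = 0.00632;  (2·δw/w)² = (2×0.0681)² = 0.0185;  (1·δp/p)² = (1×0.0902)² = 0.00813
δQ/Q = √(0.0349) = 0.187
Q = 2e+06, so δQ = 0.187 × 2e+06 = 3.73e+05.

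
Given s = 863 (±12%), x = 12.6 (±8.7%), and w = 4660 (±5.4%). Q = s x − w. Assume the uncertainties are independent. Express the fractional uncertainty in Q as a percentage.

26.3%

Let p = s·x = 10900. δp/p = √((1·δs/s)² + (1·δx/x)²) = √(0.0144 + 0.00757) = 0.148, so δp = 1610.
Q = p − w: δQ = √(δp² + δw²) = √(2.6e+06 + 63300) = 1630
Q = 6210, so δQ/Q = 1630/6210 = 0.263.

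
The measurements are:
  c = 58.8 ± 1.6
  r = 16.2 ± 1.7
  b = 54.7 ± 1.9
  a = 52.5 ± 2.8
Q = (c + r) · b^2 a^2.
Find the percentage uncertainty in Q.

Let u = c + r = 75.0. δu = √(δc² + δr²) = √(2.56 + 2.89) = 2.33, so δu/u = 0.0311.
Q is then a monomial in u, b, a:
δQ/Q = √((δu/u)² + (2·δb/b)² + (2·δa/a)²) = √(0.000969 + 0.00483 + 0.0114) = 0.131

13.1%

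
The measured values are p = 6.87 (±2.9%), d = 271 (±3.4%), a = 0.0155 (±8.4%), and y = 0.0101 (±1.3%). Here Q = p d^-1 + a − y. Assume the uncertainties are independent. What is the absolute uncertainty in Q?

Let w = p·d^-1 = 0.0254. δw/w = √((1·δp/p)² + (-1·δd/d)²) = √(0.000841 + 0.00116) = 0.0447, so δw = 0.00113.
Q = w + a − y: δQ = √(δw² + δa² + δy²) = √(1.28e-06 + 1.7e-06 + 1.72e-08) = 0.00173

0.00173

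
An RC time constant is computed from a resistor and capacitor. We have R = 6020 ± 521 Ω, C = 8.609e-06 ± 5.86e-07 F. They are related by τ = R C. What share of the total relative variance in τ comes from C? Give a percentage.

(δτ/τ)² = (1·δR/R)² + (1·δC/C)²
  R term: (1×0.0865)² = 0.00749
  C term: (1×0.0681)² = 0.00463
Total = 0.0121. Share from C = 0.00463/0.0121 = 0.382.

38.2%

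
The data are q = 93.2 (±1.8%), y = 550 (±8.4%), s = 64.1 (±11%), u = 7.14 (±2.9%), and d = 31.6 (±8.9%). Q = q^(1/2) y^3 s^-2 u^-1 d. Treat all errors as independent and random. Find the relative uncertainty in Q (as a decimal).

0.347

Since Q is a product/quotient, work with relative uncertainties:
  (½·δq/q)² = (0.5×0.0180)² = 8.1e-05;  (3·δy/y)² = (3×0.0840)² = 0.0635;  (-2·δs/s)² = (-2×0.110)² = 0.0484;  (-1·δu/u)² = (-1×0.0290)² = 0.000841;  (1·δd/d)² = (1×0.0890)² = 0.00792
δQ/Q = √(0.121) = 0.347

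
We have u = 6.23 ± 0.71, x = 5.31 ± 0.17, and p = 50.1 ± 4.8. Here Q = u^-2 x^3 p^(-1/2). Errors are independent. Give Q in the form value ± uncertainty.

0.545 ± 0.137

Products/powers → add relative errors in quadrature, weighted by exponent:
  (-2·δu/u)² = (-2×0.114)² = 0.0520;  (3·δx/x)² = (3×0.0320)² = 0.00922;  (−½·δp/p)² = (-0.5×0.0958)² = 0.00229
δQ/Q = √(0.0635) = 0.252
Q = 0.545, so δQ = 0.252 × 0.545 = 0.137.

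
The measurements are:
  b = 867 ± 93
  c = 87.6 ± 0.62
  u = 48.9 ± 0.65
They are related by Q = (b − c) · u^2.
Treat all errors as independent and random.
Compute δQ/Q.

Let w = b − c = 779. δw = √(δb² + δc²) = √(8650 + 0.384) = 93.0, so δw/w = 0.119.
Q is then a monomial in w, u:
δQ/Q = √((δw/w)² + (2·δu/u)²) = √(0.0142 + 0.000707) = 0.122

0.122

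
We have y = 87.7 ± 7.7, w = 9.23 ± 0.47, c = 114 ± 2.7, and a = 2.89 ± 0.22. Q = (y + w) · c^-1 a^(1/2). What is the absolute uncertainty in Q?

0.132

Let u = y + w = 96.9. δu = √(δy² + δw²) = √(59.3 + 0.221) = 7.71, so δu/u = 0.0796.
Q is then a monomial in u, c, a:
δQ/Q = √((δu/u)² + (-1·δc/c)² + (½·δa/a)²) = √(0.00633 + 0.000561 + 0.00145) = 0.0913
Q = 1.45, so δQ = 0.0913 × 1.45 = 0.132.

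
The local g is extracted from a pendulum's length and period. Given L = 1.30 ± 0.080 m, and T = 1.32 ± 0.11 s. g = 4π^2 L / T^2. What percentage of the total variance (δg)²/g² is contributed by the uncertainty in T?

88.0%

(δg/g)² = (1·δL/L)² + (-2·δT/T)²
  L term: (1×0.0615)² = 0.00379
  T term: (-2×0.0833)² = 0.0278
Total = 0.0316. Share from T = 0.0278/0.0316 = 0.880.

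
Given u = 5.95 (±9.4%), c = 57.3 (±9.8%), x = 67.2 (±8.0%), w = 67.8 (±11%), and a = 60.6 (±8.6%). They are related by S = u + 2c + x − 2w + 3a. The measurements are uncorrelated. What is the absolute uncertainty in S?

Absolute uncertainties add in quadrature for a linear combination:
  (δu)² = 0.313;  (2·δc)² = 126;  (δx)² = 28.9;  (2·δw)² = 222;  (3·δa)² = 244
δS = √(622) = 24.9

24.9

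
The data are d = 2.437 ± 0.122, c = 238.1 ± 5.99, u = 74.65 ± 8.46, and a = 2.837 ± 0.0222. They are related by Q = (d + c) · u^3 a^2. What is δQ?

2.75e+08

Let w = d + c = 240.5. δw = √(δd² + δc²) = √(0.0149 + 35.9) = 5.99, so δw/w = 0.0249.
Q is then a monomial in w, u, a:
δQ/Q = √((δw/w)² + (3·δu/u)² + (2·δa/a)²) = √(0.000620 + 0.116 + 0.000245) = 0.341
Q = 8.054e+08, so δQ = 0.341 × 8.054e+08 = 2.75e+08.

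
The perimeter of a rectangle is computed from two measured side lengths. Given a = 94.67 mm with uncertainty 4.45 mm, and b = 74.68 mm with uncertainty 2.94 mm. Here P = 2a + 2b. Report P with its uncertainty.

338.7 ± 10.7 mm

Absolute uncertainties add in quadrature for a linear combination:
  (2·δa)² = 79.2;  (2·δb)² = 34.6
δP = √(114) = 10.7 mm
P = 338.7 mm.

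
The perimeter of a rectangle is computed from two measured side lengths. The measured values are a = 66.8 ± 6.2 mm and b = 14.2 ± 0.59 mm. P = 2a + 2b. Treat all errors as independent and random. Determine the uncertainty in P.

12.5 mm

For a sum/difference, combine absolute errors in quadrature:
  (2·δa)² = 154;  (2·δb)² = 1.39
δP = √(155) = 12.5 mm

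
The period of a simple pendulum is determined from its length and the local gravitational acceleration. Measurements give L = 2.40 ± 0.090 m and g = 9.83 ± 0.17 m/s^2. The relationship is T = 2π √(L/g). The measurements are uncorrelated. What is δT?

Each factor contributes (exponent × relative error)² to (δT/T)²:
  (½·δL/L)² = (0.5×0.0375)² = 0.000352;  (−½·δg/g)² = (-0.5×0.0173)² = 7.48e-05
δT/T = √(0.000426) = 0.0206
T = 3.10 s, so δT = 0.0206 × 3.10 = 0.0641 s.

0.0641 s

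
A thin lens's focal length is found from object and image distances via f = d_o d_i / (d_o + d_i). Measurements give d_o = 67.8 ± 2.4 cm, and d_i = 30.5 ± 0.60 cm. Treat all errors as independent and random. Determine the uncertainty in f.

0.367 cm

∂f/∂d_o = (d_i/(d_o+d_i))² = 0.0963;  ∂f/∂d_i = (d_o/(d_o+d_i))² = 0.476
δf = √((∂f/∂d_o · δd_o)² + (∂f/∂d_i · δd_i)²) = √(0.0534 + 0.0815) = 0.367 cm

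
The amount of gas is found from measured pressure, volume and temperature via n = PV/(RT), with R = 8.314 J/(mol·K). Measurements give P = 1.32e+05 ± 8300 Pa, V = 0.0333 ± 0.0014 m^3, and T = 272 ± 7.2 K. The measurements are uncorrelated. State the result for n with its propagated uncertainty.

Since n is a product/quotient, work with relative uncertainties:
  (1·δP/P)² = (1×0.0629)² = 0.00395;  (1·δV/V)² = (1×0.0420)² = 0.00177;  (-1·δT/T)² = (-1×0.0265)² = 0.000701
δn/n = √(0.00642) = 0.0801
n = 1.94 mol, so δn = 0.0801 × 1.94 = 0.156 mol.

1.94 ± 0.156 mol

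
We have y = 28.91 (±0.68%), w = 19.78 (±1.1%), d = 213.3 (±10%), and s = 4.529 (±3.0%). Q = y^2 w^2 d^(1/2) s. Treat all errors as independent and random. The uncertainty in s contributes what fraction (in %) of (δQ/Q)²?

(δQ/Q)² = (2·δy/y)² + (2·δw/w)² + (½·δd/d)² + (1·δs/s)²
  y term: (2×0.00680)² = 0.000185
  w term: (2×0.0110)² = 0.000484
  d term: (0.5×0.100)² = 0.00250
  s term: (1×0.0300)² = 0.000900
Total = 0.00407. Share from s = 0.000900/0.00407 = 0.221.

22.1%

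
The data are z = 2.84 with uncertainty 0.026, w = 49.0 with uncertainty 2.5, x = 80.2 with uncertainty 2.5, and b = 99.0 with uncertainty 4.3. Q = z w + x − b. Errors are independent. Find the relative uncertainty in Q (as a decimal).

0.0728

Let p = z·w = 139. δp/p = √((1·δz/z)² + (1·δw/w)²) = √(8.38e-05 + 0.00260) = 0.0518, so δp = 7.21.
Q = p + x − b: δQ = √(δp² + δx² + δb²) = √(52.0 + 6.25 + 18.5) = 8.76
Q = 120, so δQ/Q = 8.76/120 = 0.0728.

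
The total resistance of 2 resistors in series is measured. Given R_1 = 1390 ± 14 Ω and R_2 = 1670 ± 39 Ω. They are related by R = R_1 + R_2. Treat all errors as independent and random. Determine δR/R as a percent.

For a sum/difference, combine absolute errors in quadrature:
  (δR_1)² = 196;  (δR_2)² = 1520
δR = √(1720) = 41.4 Ω
R = 3060 Ω, so δR/R = 41.4/3060 = 0.0135.

1.35%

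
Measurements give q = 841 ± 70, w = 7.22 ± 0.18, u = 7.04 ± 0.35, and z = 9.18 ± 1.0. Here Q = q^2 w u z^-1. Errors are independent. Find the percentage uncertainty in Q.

Products/powers → add relative errors in quadrature, weighted by exponent:
  (2·δq/q)² = (2×0.0832)² = 0.0277;  (1·δw/w)² = (1×0.0249)² = 0.000622;  (1·δu/u)² = (1×0.0497)² = 0.00247;  (-1·δz/z)² = (-1×0.109)² = 0.0119
δQ/Q = √(0.0427) = 0.207

20.7%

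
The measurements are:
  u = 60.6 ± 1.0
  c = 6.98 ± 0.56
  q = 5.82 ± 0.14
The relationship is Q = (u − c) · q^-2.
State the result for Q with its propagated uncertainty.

1.58 ± 0.0833

Let w = u − c = 53.6. δw = √(δu² + δc²) = √(1.00 + 0.314) = 1.15, so δw/w = 0.0214.
Q is then a monomial in w, q:
δQ/Q = √((δw/w)² + (-2·δq/q)²) = √(0.000457 + 0.00231) = 0.0526
Q = 1.58, so δQ = 0.0526 × 1.58 = 0.0833.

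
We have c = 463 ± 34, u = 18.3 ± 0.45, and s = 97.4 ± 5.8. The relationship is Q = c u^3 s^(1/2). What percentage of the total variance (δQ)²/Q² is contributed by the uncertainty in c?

46.0%

(δQ/Q)² = (1·δc/c)² + (3·δu/u)² + (½·δs/s)²
  c term: (1×0.0734)² = 0.00539
  u term: (3×0.0246)² = 0.00544
  s term: (0.5×0.0595)² = 0.000886
Total = 0.0117. Share from c = 0.00539/0.0117 = 0.460.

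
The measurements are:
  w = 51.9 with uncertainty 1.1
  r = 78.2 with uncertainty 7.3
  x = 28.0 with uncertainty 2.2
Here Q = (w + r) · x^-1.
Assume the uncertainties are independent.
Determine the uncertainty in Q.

Let u = w + r = 130. δu = √(δw² + δr²) = √(1.21 + 53.3) = 7.38, so δu/u = 0.0567.
Q is then a monomial in u, x:
δQ/Q = √((δu/u)² + (-1·δx/x)²) = √(0.00322 + 0.00617) = 0.0969
Q = 4.65, so δQ = 0.0969 × 4.65 = 0.450.

0.450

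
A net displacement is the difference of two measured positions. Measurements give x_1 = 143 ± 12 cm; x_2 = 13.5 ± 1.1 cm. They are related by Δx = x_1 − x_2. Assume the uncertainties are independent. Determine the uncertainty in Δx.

Sums and differences: (δΔx)² = Σ (cᵢ δxᵢ)².
  (δx_1)² = 144;  (δx_2)² = 1.21
δΔx = √(145) = 12.1 cm

12.1 cm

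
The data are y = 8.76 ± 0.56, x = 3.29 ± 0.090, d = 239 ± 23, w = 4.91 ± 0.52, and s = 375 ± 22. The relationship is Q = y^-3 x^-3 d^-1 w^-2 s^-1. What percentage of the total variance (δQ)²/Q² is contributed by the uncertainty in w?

(δQ/Q)² = (-3·δy/y)² + (-3·δx/x)² + (-1·δd/d)² + (-2·δw/w)² + (-1·δs/s)²
  y term: (-3×0.0639)² = 0.0368
  x term: (-3×0.0274)² = 0.00673
  d term: (-1×0.0962)² = 0.00926
  w term: (-2×0.106)² = 0.0449
  s term: (-1×0.0587)² = 0.00344
Total = 0.101. Share from w = 0.0449/0.101 = 0.444.

44.4%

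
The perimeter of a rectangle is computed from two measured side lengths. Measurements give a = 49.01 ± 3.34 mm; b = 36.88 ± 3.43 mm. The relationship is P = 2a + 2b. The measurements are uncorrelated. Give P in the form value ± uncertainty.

171.8 ± 9.58 mm

Each term contributes (cᵢ δxᵢ)² to (δP)²:
  (2·δa)² = 44.6;  (2·δb)² = 47.1
δP = √(91.7) = 9.58 mm
P = 171.8 mm.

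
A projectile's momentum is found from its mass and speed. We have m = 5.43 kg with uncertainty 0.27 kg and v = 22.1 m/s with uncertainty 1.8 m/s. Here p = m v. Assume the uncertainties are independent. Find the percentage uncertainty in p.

9.54%

For a monomial p ∝ m, v, fractional errors add in quadrature:
  (1·δm/m)² = (1×0.0497)² = 0.00247;  (1·δv/v)² = (1×0.0814)² = 0.00663
δp/p = √(0.00911) = 0.0954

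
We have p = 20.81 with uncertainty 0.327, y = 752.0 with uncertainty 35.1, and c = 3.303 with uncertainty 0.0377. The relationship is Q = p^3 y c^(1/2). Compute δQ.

Since Q is a product/quotient, work with relative uncertainties:
  (3·δp/p)² = (3×0.0157)² = 0.00222;  (1·δy/y)² = (1×0.0467)² = 0.00218;  (½·δc/c)² = (0.5×0.0114)² = 3.26e-05
δQ/Q = √(0.00443) = 0.0666
Q = 1.232e+07, so δQ = 0.0666 × 1.232e+07 = 8.2e+05.

8.2e+05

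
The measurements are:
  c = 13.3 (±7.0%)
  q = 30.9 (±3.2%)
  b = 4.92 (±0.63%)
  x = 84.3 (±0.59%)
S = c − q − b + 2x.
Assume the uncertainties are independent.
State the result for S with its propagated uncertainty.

Each term contributes (cᵢ δxᵢ)² to (δS)²:
  (δc)² = 0.867;  (δq)² = 0.978;  (δb)² = 0.000961;  (2·δx)² = 0.990
δS = √(2.83) = 1.68
S = 146.

146 ± 1.68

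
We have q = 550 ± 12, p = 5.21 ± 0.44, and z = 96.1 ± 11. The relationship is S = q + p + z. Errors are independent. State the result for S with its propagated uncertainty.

Each term contributes (cᵢ δxᵢ)² to (δS)²:
  (δq)² = 144;  (δp)² = 0.194;  (δz)² = 121
δS = √(265) = 16.3
S = 651.

651 ± 16.3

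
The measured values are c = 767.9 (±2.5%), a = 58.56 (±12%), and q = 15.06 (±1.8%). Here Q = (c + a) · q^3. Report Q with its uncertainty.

(2.823 ± 0.168) × 10^6

Let u = c + a = 826.5. δu = √(δc² + δa²) = √(369 + 49.4) = 20.4, so δu/u = 0.0247.
Q is then a monomial in u, q:
δQ/Q = √((δu/u)² + (3·δq/q)²) = √(0.000612 + 0.00292) = 0.0594
Q = 2.823e+06, so δQ = 0.0594 × 2.823e+06 = 1.68e+05.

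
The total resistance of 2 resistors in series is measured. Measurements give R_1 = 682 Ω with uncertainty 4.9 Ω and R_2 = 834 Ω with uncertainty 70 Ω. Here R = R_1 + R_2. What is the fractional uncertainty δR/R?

Sums and differences: (δR)² = Σ (cᵢ δxᵢ)².
  (δR_1)² = 24.0;  (δR_2)² = 4900
δR = √(4920) = 70.2 Ω
R = 1520 Ω, so δR/R = 70.2/1520 = 0.0463.

0.0463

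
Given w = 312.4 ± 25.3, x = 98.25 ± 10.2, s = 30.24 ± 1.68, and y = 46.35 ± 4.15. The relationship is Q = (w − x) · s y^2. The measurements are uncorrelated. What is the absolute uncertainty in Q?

3.15e+06

Let u = w − x = 214.1. δu = √(δw² + δx²) = √(640 + 104) = 27.3, so δu/u = 0.127.
Q is then a monomial in u, s, y:
δQ/Q = √((δu/u)² + (1·δs/s)² + (2·δy/y)²) = √(0.0162 + 0.00309 + 0.0321) = 0.227
Q = 1.391e+07, so δQ = 0.227 × 1.391e+07 = 3.15e+06.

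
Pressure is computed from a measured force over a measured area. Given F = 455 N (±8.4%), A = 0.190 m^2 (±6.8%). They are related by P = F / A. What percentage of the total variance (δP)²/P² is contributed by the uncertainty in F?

60.4%

(δP/P)² = (1·δF/F)² + (-1·δA/A)²
  F term: (1×0.0840)² = 0.00706
  A term: (-1×0.0680)² = 0.00462
Total = 0.0117. Share from F = 0.00706/0.0117 = 0.604.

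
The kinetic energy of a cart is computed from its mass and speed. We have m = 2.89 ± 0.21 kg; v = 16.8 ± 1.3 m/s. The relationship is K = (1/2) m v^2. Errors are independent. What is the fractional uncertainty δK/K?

0.171

For a monomial K ∝ m, v^2, fractional errors add in quadrature:
  (1·δm/m)² = (1×0.0727)² = 0.00528;  (2·δv/v)² = (2×0.0774)² = 0.0240
δK/K = √(0.0292) = 0.171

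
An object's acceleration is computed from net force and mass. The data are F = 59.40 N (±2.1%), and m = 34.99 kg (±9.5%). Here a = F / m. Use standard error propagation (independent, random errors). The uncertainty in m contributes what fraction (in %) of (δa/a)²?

(δa/a)² = (1·δF/F)² + (-1·δm/m)²
  F term: (1×0.0210)² = 0.000441
  m term: (-1×0.0950)² = 0.00903
Total = 0.00947. Share from m = 0.00903/0.00947 = 0.953.

95.3%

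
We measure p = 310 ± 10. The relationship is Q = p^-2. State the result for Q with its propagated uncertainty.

(1.04 ± 0.0671) × 10^-5

Q is a product of powers, so relative uncertainties combine in quadrature:
  (-2·δp/p)² = (-2×0.0323)² = 0.00416
δQ/Q = √(0.00416) = 0.0645
Q = 1.04e-05, so δQ = 0.0645 × 1.04e-05 = 6.71e-07.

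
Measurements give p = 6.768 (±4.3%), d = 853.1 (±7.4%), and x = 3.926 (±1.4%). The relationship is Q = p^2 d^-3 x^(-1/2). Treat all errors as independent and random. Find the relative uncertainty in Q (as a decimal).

Relative error in a monomial: (δQ/Q)² = Σ (nᵢ · δxᵢ/xᵢ)².
  (2·δp/p)² = (2×0.0430)² = 0.00740;  (-3·δd/d)² = (-3×0.0740)² = 0.0493;  (−½·δx/x)² = (-0.5×0.0140)² = 4.9e-05
δQ/Q = √(0.0567) = 0.238

0.238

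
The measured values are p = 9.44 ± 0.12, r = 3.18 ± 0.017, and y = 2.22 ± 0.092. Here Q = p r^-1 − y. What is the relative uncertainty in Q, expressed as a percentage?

Let w = p·r^-1 = 2.97. δw/w = √((1·δp/p)² + (-1·δr/r)²) = √(0.000162 + 2.86e-05) = 0.0138, so δw = 0.0409.
Q = w − y: δQ = √(δw² + δy²) = √(0.00168 + 0.00846) = 0.101
Q = 0.749, so δQ/Q = 0.101/0.749 = 0.135.

13.5%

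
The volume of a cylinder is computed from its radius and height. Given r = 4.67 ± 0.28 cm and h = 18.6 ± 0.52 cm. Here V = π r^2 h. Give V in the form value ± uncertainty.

1270 ± 157 cm^3

For a monomial V ∝ r^2, h, fractional errors add in quadrature:
  (2·δr/r)² = (2×0.0600)² = 0.0144;  (1·δh/h)² = (1×0.0280)² = 0.000782
δV/V = √(0.0152) = 0.123
V = 1270 cm^3, so δV = 0.123 × 1270 = 157 cm^3.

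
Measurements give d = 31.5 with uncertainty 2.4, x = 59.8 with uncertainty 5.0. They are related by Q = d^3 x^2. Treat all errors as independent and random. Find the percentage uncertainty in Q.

Q is a product of powers, so relative uncertainties combine in quadrature:
  (3·δd/d)² = (3×0.0762)² = 0.0522;  (2·δx/x)² = (2×0.0836)² = 0.0280
δQ/Q = √(0.0802) = 0.283

28.3%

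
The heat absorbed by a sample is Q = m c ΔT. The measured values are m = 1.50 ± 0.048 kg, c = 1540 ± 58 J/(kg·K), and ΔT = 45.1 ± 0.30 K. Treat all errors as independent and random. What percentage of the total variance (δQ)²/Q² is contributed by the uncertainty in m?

41.2%

(δQ/Q)² = (1·δm/m)² + (1·δc/c)² + (1·δΔT/ΔT)²
  m term: (1×0.0320)² = 0.00102
  c term: (1×0.0377)² = 0.00142
  ΔT term: (1×0.00665)² = 4.42e-05
Total = 0.00249. Share from m = 0.00102/0.00249 = 0.412.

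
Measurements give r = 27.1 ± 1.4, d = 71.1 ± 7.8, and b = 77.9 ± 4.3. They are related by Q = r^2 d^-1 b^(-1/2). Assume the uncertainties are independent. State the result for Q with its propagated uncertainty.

1.17 ± 0.179

Since Q is a product/quotient, work with relative uncertainties:
  (2·δr/r)² = (2×0.0517)² = 0.0107;  (-1·δd/d)² = (-1×0.110)² = 0.0120;  (−½·δb/b)² = (-0.5×0.0552)² = 0.000762
δQ/Q = √(0.0235) = 0.153
Q = 1.17, so δQ = 0.153 × 1.17 = 0.179.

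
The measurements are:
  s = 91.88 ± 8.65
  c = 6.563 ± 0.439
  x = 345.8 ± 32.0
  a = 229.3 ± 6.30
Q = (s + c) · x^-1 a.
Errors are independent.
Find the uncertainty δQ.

8.53

Let u = s + c = 98.44. δu = √(δs² + δc²) = √(74.8 + 0.193) = 8.66, so δu/u = 0.0880.
Q is then a monomial in u, x, a:
δQ/Q = √((δu/u)² + (-1·δx/x)² + (1·δa/a)²) = √(0.00774 + 0.00856 + 0.000755) = 0.131
Q = 65.28, so δQ = 0.131 × 65.28 = 8.53.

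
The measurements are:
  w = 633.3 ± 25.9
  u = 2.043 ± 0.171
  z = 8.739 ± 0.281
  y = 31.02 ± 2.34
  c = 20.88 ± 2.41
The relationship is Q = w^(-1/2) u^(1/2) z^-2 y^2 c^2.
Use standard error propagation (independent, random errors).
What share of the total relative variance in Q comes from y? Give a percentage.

27.6%

(δQ/Q)² = (−½·δw/w)² + (½·δu/u)² + (-2·δz/z)² + (2·δy/y)² + (2·δc/c)²
  w term: (-0.5×0.0409)² = 0.000418
  u term: (0.5×0.0837)² = 0.00175
  z term: (-2×0.0322)² = 0.00414
  y term: (2×0.0754)² = 0.0228
  c term: (2×0.115)² = 0.0533
Total = 0.0824. Share from y = 0.0228/0.0824 = 0.276.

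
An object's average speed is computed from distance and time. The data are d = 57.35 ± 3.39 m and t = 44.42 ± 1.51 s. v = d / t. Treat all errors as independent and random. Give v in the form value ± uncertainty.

Since v is a product/quotient, work with relative uncertainties:
  (1·δd/d)² = (1×0.0591)² = 0.00349;  (-1·δt/t)² = (-1×0.0340)² = 0.00116
δv/v = √(0.00465) = 0.0682
v = 1.291 m/s, so δv = 0.0682 × 1.291 = 0.0880 m/s.

1.291 ± 0.0880 m/s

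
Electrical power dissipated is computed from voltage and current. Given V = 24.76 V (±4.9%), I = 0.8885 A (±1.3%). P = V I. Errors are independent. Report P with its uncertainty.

Products/powers → add relative errors in quadrature, weighted by exponent:
  (1·δV/V)² = (1×0.0490)² = 0.00240;  (1·δI/I)² = (1×0.0130)² = 0.000169
δP/P = √(0.00257) = 0.0507
P = 22.00 W, so δP = 0.0507 × 22.00 = 1.12 W.

22.00 ± 1.12 W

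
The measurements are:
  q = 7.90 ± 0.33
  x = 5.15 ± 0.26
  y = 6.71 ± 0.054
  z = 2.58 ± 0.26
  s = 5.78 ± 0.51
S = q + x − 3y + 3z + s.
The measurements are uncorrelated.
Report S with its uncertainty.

Each term contributes (cᵢ δxᵢ)² to (δS)²:
  (δq)² = 0.109;  (δx)² = 0.0676;  (3·δy)² = 0.0262;  (3·δz)² = 0.608;  (δs)² = 0.260
δS = √(1.07) = 1.04
S = 6.44.

6.44 ± 1.04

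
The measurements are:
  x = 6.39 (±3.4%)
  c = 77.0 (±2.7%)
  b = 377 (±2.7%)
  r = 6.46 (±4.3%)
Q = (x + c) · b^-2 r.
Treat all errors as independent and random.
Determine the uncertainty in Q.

0.000278

Let u = x + c = 83.4. δu = √(δx² + δc²) = √(0.0472 + 4.32) = 2.09, so δu/u = 0.0251.
Q is then a monomial in u, b, r:
δQ/Q = √((δu/u)² + (-2·δb/b)² + (1·δr/r)²) = √(0.000628 + 0.00292 + 0.00185) = 0.0734
Q = 0.00379, so δQ = 0.0734 × 0.00379 = 0.000278.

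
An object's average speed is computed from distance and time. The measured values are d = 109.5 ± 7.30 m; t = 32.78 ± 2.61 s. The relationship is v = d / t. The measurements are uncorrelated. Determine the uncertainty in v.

Products/powers → add relative errors in quadrature, weighted by exponent:
  (1·δd/d)² = (1×0.0667)² = 0.00444;  (-1·δt/t)² = (-1×0.0796)² = 0.00634
δv/v = √(0.0108) = 0.104
v = 3.340 m/s, so δv = 0.104 × 3.340 = 0.347 m/s.

0.347 m/s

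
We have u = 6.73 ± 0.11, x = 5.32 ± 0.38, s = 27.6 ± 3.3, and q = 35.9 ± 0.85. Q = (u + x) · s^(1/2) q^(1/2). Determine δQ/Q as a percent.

Let w = u + x = 12.1. δw = √(δu² + δx²) = √(0.0121 + 0.144) = 0.396, so δw/w = 0.0328.
Q is then a monomial in w, s, q:
δQ/Q = √((δw/w)² + (½·δs/s)² + (½·δq/q)²) = √(0.00108 + 0.00357 + 0.000140) = 0.0692

6.92%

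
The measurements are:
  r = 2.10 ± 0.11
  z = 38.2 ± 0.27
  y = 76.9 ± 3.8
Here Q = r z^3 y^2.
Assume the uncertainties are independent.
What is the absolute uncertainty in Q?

Since Q is a product/quotient, work with relative uncertainties:
  (1·δr/r)² = (1×0.0524)² = 0.00274;  (3·δz/z)² = (3×0.00707)² = 0.000450;  (2·δy/y)² = (2×0.0494)² = 0.00977
δQ/Q = √(0.0130) = 0.114
Q = 6.92e+08, so δQ = 0.114 × 6.92e+08 = 7.88e+07.

7.88e+07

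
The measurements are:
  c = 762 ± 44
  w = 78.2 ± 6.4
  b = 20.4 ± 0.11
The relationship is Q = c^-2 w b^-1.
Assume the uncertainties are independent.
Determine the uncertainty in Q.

Relative error in a monomial: (δQ/Q)² = Σ (nᵢ · δxᵢ/xᵢ)².
  (-2·δc/c)² = (-2×0.0577)² = 0.0133;  (1·δw/w)² = (1×0.0818)² = 0.00670;  (-1·δb/b)² = (-1×0.00539)² = 2.91e-05
δQ/Q = √(0.0201) = 0.142
Q = 6.6e-06, so δQ = 0.142 × 6.6e-06 = 9.35e-07.

9.35e-07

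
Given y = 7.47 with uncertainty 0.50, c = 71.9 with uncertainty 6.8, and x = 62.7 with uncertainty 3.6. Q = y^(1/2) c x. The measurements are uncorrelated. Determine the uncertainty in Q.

1420

For a monomial Q ∝ y^(1/2), c, x, fractional errors add in quadrature:
  (½·δy/y)² = (0.5×0.0669)² = 0.00112;  (1·δc/c)² = (1×0.0946)² = 0.00894;  (1·δx/x)² = (1×0.0574)² = 0.00330
δQ/Q = √(0.0134) = 0.116
Q = 12300, so δQ = 0.116 × 12300 = 1420.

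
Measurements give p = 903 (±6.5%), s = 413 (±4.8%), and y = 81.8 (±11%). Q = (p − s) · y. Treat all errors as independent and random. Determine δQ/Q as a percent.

16.8%

Let u = p − s = 490. δu = √(δp² + δs²) = √(3450 + 393) = 62.0, so δu/u = 0.126.
Q is then a monomial in u, y:
δQ/Q = √((δu/u)² + (1·δy/y)²) = √(0.0160 + 0.0121) = 0.168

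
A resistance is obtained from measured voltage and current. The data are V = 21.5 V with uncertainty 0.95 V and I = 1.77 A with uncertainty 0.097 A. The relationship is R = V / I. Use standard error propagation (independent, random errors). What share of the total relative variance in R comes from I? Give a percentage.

(δR/R)² = (1·δV/V)² + (-1·δI/I)²
  V term: (1×0.0442)² = 0.00195
  I term: (-1×0.0548)² = 0.00300
Total = 0.00496. Share from I = 0.00300/0.00496 = 0.606.

60.6%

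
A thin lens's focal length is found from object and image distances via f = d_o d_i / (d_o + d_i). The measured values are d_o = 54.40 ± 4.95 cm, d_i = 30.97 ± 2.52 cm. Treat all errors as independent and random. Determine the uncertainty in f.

1.21 cm

∂f/∂d_o = (d_i/(d_o+d_i))² = 0.132;  ∂f/∂d_i = (d_o/(d_o+d_i))² = 0.406
δf = √((∂f/∂d_o · δd_o)² + (∂f/∂d_i · δd_i)²) = √(0.424 + 1.05) = 1.21 cm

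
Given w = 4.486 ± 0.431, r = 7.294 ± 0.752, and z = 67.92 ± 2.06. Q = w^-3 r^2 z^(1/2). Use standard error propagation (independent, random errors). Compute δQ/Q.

0.355

Since Q is a product/quotient, work with relative uncertainties:
  (-3·δw/w)² = (-3×0.0961)² = 0.0831;  (2·δr/r)² = (2×0.103)² = 0.0425;  (½·δz/z)² = (0.5×0.0303)² = 0.000230
δQ/Q = √(0.126) = 0.355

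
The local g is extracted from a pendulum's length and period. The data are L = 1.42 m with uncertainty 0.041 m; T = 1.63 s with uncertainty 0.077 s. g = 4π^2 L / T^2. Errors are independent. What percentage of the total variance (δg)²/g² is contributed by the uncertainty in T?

91.5%

(δg/g)² = (1·δL/L)² + (-2·δT/T)²
  L term: (1×0.0289)² = 0.000834
  T term: (-2×0.0472)² = 0.00893
Total = 0.00976. Share from T = 0.00893/0.00976 = 0.915.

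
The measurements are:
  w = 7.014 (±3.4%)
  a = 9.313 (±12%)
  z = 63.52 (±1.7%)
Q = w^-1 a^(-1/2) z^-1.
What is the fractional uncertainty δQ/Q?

Products/powers → add relative errors in quadrature, weighted by exponent:
  (-1·δw/w)² = (-1×0.0340)² = 0.00116;  (−½·δa/a)² = (-0.5×0.120)² = 0.00360;  (-1·δz/z)² = (-1×0.0170)² = 0.000289
δQ/Q = √(0.00505) = 0.0710

0.0710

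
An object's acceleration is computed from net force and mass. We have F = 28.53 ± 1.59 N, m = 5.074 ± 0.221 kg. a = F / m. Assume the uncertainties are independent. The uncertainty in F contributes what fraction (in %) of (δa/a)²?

(δa/a)² = (1·δF/F)² + (-1·δm/m)²
  F term: (1×0.0557)² = 0.00311
  m term: (-1×0.0436)² = 0.00190
Total = 0.00500. Share from F = 0.00311/0.00500 = 0.621.

62.1%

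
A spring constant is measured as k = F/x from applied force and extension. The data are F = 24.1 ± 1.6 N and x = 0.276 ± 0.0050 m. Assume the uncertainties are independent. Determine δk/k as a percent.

Relative error in a monomial: (δk/k)² = Σ (nᵢ · δxᵢ/xᵢ)².
  (1·δF/F)² = (1×0.0664)² = 0.00441;  (-1·δx/x)² = (-1×0.0181)² = 0.000328
δk/k = √(0.00474) = 0.0688

6.88%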